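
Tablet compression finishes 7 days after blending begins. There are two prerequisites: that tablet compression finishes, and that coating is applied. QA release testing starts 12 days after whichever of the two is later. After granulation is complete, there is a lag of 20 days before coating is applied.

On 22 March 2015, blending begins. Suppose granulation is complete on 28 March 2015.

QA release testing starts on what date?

Blending begins: Mar 22, 2015.
Tablet compression finishes: Mar 22, 2015 + 7 days = Mar 29, 2015.
Granulation is complete: Mar 28, 2015.
Coating is applied: Mar 28, 2015 + 20 days = Apr 17, 2015.
Both prerequisites met — tablet compression finishes (Mar 29, 2015), coating is applied (Apr 17, 2015); the later is Apr 17, 2015.
QA release testing starts: Apr 17, 2015 + 12 days = Apr 29, 2015.

29 April 2015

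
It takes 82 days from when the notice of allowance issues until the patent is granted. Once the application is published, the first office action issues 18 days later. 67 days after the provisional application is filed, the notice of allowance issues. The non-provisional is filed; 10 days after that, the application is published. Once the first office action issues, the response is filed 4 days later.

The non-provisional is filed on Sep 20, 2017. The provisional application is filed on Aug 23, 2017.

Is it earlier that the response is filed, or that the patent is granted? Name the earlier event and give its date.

The response is filed — Oct 22, 2017

The non-provisional is filed: Sep 20, 2017.
The application is published: Sep 20, 2017 + 10 days = Sep 30, 2017.
The first office action issues: Sep 30, 2017 + 18 days = Oct 18, 2017.
The response is filed: Oct 18, 2017 + 4 days = Oct 22, 2017.
The provisional application is filed: Aug 23, 2017.
The notice of allowance issues: Aug 23, 2017 + 67 days = Oct 29, 2017.
The patent is granted: Oct 29, 2017 + 82 days = Jan 19, 2018.
Comparing: the response is filed on Oct 22, 2017 vs the patent is granted on Jan 19, 2018. Earlier: the response is filed.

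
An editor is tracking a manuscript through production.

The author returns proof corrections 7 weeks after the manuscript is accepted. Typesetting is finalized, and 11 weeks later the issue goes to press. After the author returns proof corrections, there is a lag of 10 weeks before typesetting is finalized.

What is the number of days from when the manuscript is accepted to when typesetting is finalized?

119 days

Causal path: the manuscript is accepted → the author returns proof corrections → typesetting is finalized.
Total delay along the path: 7 + 10 weeks = 17 weeks = 119 days.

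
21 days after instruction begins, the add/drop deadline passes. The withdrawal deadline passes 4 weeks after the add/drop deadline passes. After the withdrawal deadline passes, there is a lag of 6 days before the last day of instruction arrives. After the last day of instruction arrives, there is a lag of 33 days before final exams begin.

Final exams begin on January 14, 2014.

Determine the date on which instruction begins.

Final exams begin: Jan 14, 2014.
The last day of instruction arrives: Jan 14, 2014 − 33 days = Dec 12, 2013.
The withdrawal deadline passes: Dec 12, 2013 − 6 days = Dec 6, 2013.
The add/drop deadline passes: Dec 6, 2013 − 4 weeks = Nov 8, 2013.
Instruction begins: Nov 8, 2013 − 21 days = Oct 18, 2013.

October 18, 2013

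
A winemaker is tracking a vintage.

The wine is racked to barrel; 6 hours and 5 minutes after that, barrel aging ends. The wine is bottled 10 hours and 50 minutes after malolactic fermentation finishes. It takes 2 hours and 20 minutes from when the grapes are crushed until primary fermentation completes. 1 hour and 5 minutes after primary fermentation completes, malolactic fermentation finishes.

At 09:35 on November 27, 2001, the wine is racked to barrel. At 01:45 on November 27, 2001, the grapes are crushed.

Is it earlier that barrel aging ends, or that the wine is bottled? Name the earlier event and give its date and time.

Barrel aging ends — 15:40 on November 27, 2001

The wine is racked to barrel: 09:35 Nov 27, 2001.
Barrel aging ends: 09:35 Nov 27, 2001 + 6h05m = 15:40 Nov 27, 2001.
The grapes are crushed: 01:45 Nov 27, 2001.
Primary fermentation completes: 01:45 Nov 27, 2001 + 2h20m = 04:05 Nov 27, 2001.
Malolactic fermentation finishes: 04:05 Nov 27, 2001 + 1h05m = 05:10 Nov 27, 2001.
The wine is bottled: 05:10 Nov 27, 2001 + 10h50m = 16:00 Nov 27, 2001.
Comparing: barrel aging ends at 15:40 Nov 27, 2001 vs the wine is bottled at 16:00 Nov 27, 2001. Earlier: barrel aging ends.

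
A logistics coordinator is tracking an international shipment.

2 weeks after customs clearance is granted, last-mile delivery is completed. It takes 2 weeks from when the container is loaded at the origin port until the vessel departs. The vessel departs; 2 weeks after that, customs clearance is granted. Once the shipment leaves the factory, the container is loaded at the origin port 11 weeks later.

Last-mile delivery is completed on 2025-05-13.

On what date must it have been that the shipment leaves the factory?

2025-01-14

Last-mile delivery is completed: May 13, 2025.
Customs clearance is granted: May 13, 2025 − 2 weeks = Apr 29, 2025.
The vessel departs: Apr 29, 2025 − 2 weeks = Apr 15, 2025.
The container is loaded at the origin port: Apr 15, 2025 − 2 weeks = Apr 1, 2025.
The shipment leaves the factory: Apr 1, 2025 − 11 weeks = Jan 14, 2025.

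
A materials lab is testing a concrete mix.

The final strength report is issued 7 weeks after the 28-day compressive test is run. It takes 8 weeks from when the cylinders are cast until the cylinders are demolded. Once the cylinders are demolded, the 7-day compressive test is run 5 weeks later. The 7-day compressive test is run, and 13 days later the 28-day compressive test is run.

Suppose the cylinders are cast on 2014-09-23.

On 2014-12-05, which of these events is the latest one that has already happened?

The cylinders are cast: Sep 23, 2014.
The cylinders are demolded: Sep 23, 2014 + 8 weeks = Nov 18, 2014.
The 7-day compressive test is run: Nov 18, 2014 + 5 weeks = Dec 23, 2014.
The 28-day compressive test is run: Dec 23, 2014 + 13 days = Jan 5, 2015.
The final strength report is issued: Jan 5, 2015 + 7 weeks = Feb 23, 2015.
Dec 5, 2014 falls between when the cylinders are demolded (Nov 18, 2014) and when the 7-day compressive test is run (Dec 23, 2014).

The cylinders are demolded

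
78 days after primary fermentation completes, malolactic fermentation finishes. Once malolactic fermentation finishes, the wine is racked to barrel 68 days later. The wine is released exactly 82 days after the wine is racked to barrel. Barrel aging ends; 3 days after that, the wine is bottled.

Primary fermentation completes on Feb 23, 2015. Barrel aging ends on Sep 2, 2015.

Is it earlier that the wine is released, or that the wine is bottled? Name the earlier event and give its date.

Primary fermentation completes: Feb 23, 2015.
Malolactic fermentation finishes: Feb 23, 2015 + 78 days = May 12, 2015.
The wine is racked to barrel: May 12, 2015 + 68 days = Jul 19, 2015.
The wine is released: Jul 19, 2015 + 82 days = Oct 9, 2015.
Barrel aging ends: Sep 2, 2015.
The wine is bottled: Sep 2, 2015 + 3 days = Sep 5, 2015.
Comparing: the wine is released on Oct 9, 2015 vs the wine is bottled on Sep 5, 2015. Earlier: the wine is bottled.

The wine is bottled — Sep 5, 2015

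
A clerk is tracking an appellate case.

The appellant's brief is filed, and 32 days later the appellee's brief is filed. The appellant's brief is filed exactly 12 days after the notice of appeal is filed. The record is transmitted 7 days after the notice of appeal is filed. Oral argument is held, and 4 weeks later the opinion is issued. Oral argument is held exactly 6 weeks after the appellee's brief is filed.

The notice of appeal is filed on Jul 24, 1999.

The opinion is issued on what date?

The notice of appeal is filed: Jul 24, 1999.
The appellant's brief is filed: Jul 24, 1999 + 12 days = Aug 5, 1999.
The appellee's brief is filed: Aug 5, 1999 + 32 days = Sep 6, 1999.
Oral argument is held: Sep 6, 1999 + 6 weeks = Oct 18, 1999.
The opinion is issued: Oct 18, 1999 + 4 weeks = Nov 15, 1999.

Nov 15, 1999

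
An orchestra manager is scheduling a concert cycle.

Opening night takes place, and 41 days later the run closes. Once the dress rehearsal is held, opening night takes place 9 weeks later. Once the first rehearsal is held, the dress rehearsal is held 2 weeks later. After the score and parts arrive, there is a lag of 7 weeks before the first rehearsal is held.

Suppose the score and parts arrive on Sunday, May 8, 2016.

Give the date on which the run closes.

Saturday, October 22, 2016

The score and parts arrive: May 8, 2016.
The first rehearsal is held: May 8, 2016 + 7 weeks = Jun 26, 2016.
The dress rehearsal is held: Jun 26, 2016 + 2 weeks = Jul 10, 2016.
Opening night takes place: Jul 10, 2016 + 9 weeks = Sep 11, 2016.
The run closes: Sep 11, 2016 + 41 days = Oct 22, 2016.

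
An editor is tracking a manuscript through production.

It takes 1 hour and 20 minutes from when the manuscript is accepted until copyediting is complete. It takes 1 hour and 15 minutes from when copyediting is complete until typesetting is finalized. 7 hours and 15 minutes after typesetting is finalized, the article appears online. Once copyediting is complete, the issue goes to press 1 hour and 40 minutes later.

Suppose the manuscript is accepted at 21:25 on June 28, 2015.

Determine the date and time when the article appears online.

The manuscript is accepted: 21:25 Jun 28, 2015.
Copyediting is complete: 21:25 Jun 28, 2015 + 1h20m = 22:45 Jun 28, 2015.
Typesetting is finalized: 22:45 Jun 28, 2015 + 1h15m = 00:00 Jun 29, 2015.
The article appears online: 00:00 Jun 29, 2015 + 7h15m = 07:15 Jun 29, 2015.

07:15 on June 29, 2015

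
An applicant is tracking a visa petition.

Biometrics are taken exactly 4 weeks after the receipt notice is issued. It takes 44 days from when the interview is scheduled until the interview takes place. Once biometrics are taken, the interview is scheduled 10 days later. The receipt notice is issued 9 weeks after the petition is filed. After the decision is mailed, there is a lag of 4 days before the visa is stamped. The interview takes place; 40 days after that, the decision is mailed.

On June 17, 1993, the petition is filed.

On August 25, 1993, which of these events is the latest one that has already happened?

The receipt notice is issued

The petition is filed: Jun 17, 1993.
The receipt notice is issued: Jun 17, 1993 + 9 weeks = Aug 19, 1993.
Biometrics are taken: Aug 19, 1993 + 4 weeks = Sep 16, 1993.
The interview is scheduled: Sep 16, 1993 + 10 days = Sep 26, 1993.
The interview takes place: Sep 26, 1993 + 44 days = Nov 9, 1993.
The decision is mailed: Nov 9, 1993 + 40 days = Dec 19, 1993.
The visa is stamped: Dec 19, 1993 + 4 days = Dec 23, 1993.
Aug 25, 1993 falls between when the receipt notice is issued (Aug 19, 1993) and when biometrics are taken (Sep 16, 1993).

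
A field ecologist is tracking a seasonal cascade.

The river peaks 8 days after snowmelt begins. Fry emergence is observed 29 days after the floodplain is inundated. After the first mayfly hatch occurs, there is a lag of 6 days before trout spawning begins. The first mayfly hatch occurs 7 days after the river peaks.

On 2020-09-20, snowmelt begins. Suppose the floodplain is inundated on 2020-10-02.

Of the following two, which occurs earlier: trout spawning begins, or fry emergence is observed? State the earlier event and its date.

Snowmelt begins: Sep 20, 2020.
The river peaks: Sep 20, 2020 + 8 days = Sep 28, 2020.
The first mayfly hatch occurs: Sep 28, 2020 + 7 days = Oct 5, 2020.
Trout spawning begins: Oct 5, 2020 + 6 days = Oct 11, 2020.
The floodplain is inundated: Oct 2, 2020.
Fry emergence is observed: Oct 2, 2020 + 29 days = Oct 31, 2020.
Comparing: trout spawning begins on Oct 11, 2020 vs fry emergence is observed on Oct 31, 2020. Earlier: trout spawning begins.

Trout spawning begins — 2020-10-11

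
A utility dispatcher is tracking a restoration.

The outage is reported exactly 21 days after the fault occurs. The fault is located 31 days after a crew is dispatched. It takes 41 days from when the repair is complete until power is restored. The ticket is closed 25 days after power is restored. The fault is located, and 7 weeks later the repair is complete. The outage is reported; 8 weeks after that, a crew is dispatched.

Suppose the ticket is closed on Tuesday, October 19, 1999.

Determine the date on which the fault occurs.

Wednesday, March 10, 1999

The ticket is closed: Oct 19, 1999.
Power is restored: Oct 19, 1999 − 25 days = Sep 24, 1999.
The repair is complete: Sep 24, 1999 − 41 days = Aug 14, 1999.
The fault is located: Aug 14, 1999 − 7 weeks = Jun 26, 1999.
A crew is dispatched: Jun 26, 1999 − 31 days = May 26, 1999.
The outage is reported: May 26, 1999 − 8 weeks = Mar 31, 1999.
The fault occurs: Mar 31, 1999 − 21 days = Mar 10, 1999.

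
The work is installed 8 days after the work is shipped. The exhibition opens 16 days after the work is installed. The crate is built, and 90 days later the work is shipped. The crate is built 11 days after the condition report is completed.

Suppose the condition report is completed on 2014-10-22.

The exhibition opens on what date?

2015-02-24

The condition report is completed: Oct 22, 2014.
The crate is built: Oct 22, 2014 + 11 days = Nov 2, 2014.
The work is shipped: Nov 2, 2014 + 90 days = Jan 31, 2015.
The work is installed: Jan 31, 2015 + 8 days = Feb 8, 2015.
The exhibition opens: Feb 8, 2015 + 16 days = Feb 24, 2015.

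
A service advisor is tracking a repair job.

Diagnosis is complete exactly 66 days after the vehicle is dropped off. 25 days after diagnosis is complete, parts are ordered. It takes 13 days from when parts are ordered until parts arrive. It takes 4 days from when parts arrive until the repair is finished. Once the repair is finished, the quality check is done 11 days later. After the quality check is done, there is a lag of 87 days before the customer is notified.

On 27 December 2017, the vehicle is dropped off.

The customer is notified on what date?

21 July 2018

The vehicle is dropped off: Dec 27, 2017.
Diagnosis is complete: Dec 27, 2017 + 66 days = Mar 3, 2018.
Parts are ordered: Mar 3, 2018 + 25 days = Mar 28, 2018.
Parts arrive: Mar 28, 2018 + 13 days = Apr 10, 2018.
The repair is finished: Apr 10, 2018 + 4 days = Apr 14, 2018.
The quality check is done: Apr 14, 2018 + 11 days = Apr 25, 2018.
The customer is notified: Apr 25, 2018 + 87 days = Jul 21, 2018.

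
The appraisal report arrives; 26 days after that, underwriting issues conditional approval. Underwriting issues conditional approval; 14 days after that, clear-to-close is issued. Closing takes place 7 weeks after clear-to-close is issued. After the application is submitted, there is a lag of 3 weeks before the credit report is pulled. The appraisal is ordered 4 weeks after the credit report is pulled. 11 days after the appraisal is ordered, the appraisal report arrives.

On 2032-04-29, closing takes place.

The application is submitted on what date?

Closing takes place: Apr 29, 2032.
Clear-to-close is issued: Apr 29, 2032 − 7 weeks = Mar 11, 2032.
Underwriting issues conditional approval: Mar 11, 2032 − 14 days = Feb 26, 2032.
The appraisal report arrives: Feb 26, 2032 − 26 days = Jan 31, 2032.
The appraisal is ordered: Jan 31, 2032 − 11 days = Jan 20, 2032.
The credit report is pulled: Jan 20, 2032 − 4 weeks = Dec 23, 2031.
The application is submitted: Dec 23, 2031 − 3 weeks = Dec 2, 2031.

2031-12-02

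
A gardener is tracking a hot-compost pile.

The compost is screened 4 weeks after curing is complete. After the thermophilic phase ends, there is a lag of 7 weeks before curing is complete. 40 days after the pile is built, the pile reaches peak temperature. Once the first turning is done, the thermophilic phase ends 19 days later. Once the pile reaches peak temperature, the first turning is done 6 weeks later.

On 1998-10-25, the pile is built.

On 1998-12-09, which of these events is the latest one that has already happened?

The pile is built: Oct 25, 1998.
The pile reaches peak temperature: Oct 25, 1998 + 40 days = Dec 4, 1998.
The first turning is done: Dec 4, 1998 + 6 weeks = Jan 15, 1999.
The thermophilic phase ends: Jan 15, 1999 + 19 days = Feb 3, 1999.
Curing is complete: Feb 3, 1999 + 7 weeks = Mar 24, 1999.
The compost is screened: Mar 24, 1999 + 4 weeks = Apr 21, 1999.
Dec 9, 1998 falls between when the pile reaches peak temperature (Dec 4, 1998) and when the first turning is done (Jan 15, 1999).

The pile reaches peak temperature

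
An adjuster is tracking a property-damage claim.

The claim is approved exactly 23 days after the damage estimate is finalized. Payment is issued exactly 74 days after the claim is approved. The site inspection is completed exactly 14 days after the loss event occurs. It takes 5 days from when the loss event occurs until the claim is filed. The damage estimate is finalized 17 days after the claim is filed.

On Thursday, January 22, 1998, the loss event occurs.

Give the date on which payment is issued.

The loss event occurs: Jan 22, 1998.
The claim is filed: Jan 22, 1998 + 5 days = Jan 27, 1998.
The damage estimate is finalized: Jan 27, 1998 + 17 days = Feb 13, 1998.
The claim is approved: Feb 13, 1998 + 23 days = Mar 8, 1998.
Payment is issued: Mar 8, 1998 + 74 days = May 21, 1998.

Thursday, May 21, 1998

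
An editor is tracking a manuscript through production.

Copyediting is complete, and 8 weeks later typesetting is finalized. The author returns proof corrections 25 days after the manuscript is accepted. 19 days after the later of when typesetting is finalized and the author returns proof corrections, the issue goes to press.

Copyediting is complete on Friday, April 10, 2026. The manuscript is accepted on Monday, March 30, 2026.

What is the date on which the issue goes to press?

Wednesday, June 24, 2026

Copyediting is complete: Apr 10, 2026.
Typesetting is finalized: Apr 10, 2026 + 8 weeks = Jun 5, 2026.
The manuscript is accepted: Mar 30, 2026.
The author returns proof corrections: Mar 30, 2026 + 25 days = Apr 24, 2026.
Both prerequisites met — typesetting is finalized (Jun 5, 2026), the author returns proof corrections (Apr 24, 2026); the later is Jun 5, 2026.
The issue goes to press: Jun 5, 2026 + 19 days = Jun 24, 2026.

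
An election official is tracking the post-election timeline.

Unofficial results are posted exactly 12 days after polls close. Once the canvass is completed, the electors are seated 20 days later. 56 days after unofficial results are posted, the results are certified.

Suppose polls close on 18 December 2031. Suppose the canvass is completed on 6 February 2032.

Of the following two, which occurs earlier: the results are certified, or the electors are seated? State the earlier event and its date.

Polls close: Dec 18, 2031.
Unofficial results are posted: Dec 18, 2031 + 12 days = Dec 30, 2031.
The results are certified: Dec 30, 2031 + 56 days = Feb 24, 2032.
The canvass is completed: Feb 6, 2032.
The electors are seated: Feb 6, 2032 + 20 days = Feb 26, 2032.
Comparing: the results are certified on Feb 24, 2032 vs the electors are seated on Feb 26, 2032. Earlier: the results are certified.

The results are certified — 24 February 2032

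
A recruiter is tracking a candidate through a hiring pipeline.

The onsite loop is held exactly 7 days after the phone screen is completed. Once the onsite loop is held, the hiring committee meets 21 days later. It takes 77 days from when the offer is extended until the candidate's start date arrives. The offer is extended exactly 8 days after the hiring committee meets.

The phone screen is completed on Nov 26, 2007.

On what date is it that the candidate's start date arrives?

The phone screen is completed: Nov 26, 2007.
The onsite loop is held: Nov 26, 2007 + 7 days = Dec 3, 2007.
The hiring committee meets: Dec 3, 2007 + 21 days = Dec 24, 2007.
The offer is extended: Dec 24, 2007 + 8 days = Jan 1, 2008.
The candidate's start date arrives: Jan 1, 2008 + 77 days = Mar 18, 2008.

Mar 18, 2008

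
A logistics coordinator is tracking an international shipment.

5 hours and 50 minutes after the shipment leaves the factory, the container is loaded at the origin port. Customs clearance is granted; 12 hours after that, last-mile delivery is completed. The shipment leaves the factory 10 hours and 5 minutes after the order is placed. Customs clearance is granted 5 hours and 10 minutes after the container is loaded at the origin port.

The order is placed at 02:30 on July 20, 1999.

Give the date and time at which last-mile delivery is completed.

The order is placed: 02:30 Jul 20, 1999.
The shipment leaves the factory: 02:30 Jul 20, 1999 + 10h05m = 12:35 Jul 20, 1999.
The container is loaded at the origin port: 12:35 Jul 20, 1999 + 5h50m = 18:25 Jul 20, 1999.
Customs clearance is granted: 18:25 Jul 20, 1999 + 5h10m = 23:35 Jul 20, 1999.
Last-mile delivery is completed: 23:35 Jul 20, 1999 + 12h = 11:35 Jul 21, 1999.

11:35 on July 21, 1999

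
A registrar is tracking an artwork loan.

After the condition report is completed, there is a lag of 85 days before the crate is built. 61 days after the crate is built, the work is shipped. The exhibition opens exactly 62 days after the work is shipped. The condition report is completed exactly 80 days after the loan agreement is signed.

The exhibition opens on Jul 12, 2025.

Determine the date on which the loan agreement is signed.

The exhibition opens: Jul 12, 2025.
The work is shipped: Jul 12, 2025 − 62 days = May 11, 2025.
The crate is built: May 11, 2025 − 61 days = Mar 11, 2025.
The condition report is completed: Mar 11, 2025 − 85 days = Dec 16, 2024.
The loan agreement is signed: Dec 16, 2024 − 80 days = Sep 27, 2024.

Sep 27, 2024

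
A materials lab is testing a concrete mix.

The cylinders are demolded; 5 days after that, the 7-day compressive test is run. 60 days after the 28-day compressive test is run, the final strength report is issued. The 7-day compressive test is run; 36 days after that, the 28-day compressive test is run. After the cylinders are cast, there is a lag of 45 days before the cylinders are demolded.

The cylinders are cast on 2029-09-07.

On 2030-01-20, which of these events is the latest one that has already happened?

The cylinders are cast: Sep 7, 2029.
The cylinders are demolded: Sep 7, 2029 + 45 days = Oct 22, 2029.
The 7-day compressive test is run: Oct 22, 2029 + 5 days = Oct 27, 2029.
The 28-day compressive test is run: Oct 27, 2029 + 36 days = Dec 2, 2029.
The final strength report is issued: Dec 2, 2029 + 60 days = Jan 31, 2030.
Jan 20, 2030 falls between when the 28-day compressive test is run (Dec 2, 2029) and when the final strength report is issued (Jan 31, 2030).

The 28-day compressive test is run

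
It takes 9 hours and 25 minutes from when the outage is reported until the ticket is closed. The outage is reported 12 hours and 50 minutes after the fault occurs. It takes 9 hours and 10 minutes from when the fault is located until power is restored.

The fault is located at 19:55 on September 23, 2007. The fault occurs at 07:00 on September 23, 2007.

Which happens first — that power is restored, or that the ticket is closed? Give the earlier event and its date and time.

Power is restored — 05:05 on September 24, 2007

The fault is located: 19:55 Sep 23, 2007.
Power is restored: 19:55 Sep 23, 2007 + 9h10m = 05:05 Sep 24, 2007.
The fault occurs: 07:00 Sep 23, 2007.
The outage is reported: 07:00 Sep 23, 2007 + 12h50m = 19:50 Sep 23, 2007.
The ticket is closed: 19:50 Sep 23, 2007 + 9h25m = 05:15 Sep 24, 2007.
Comparing: power is restored at 05:05 Sep 24, 2007 vs the ticket is closed at 05:15 Sep 24, 2007. Earlier: power is restored.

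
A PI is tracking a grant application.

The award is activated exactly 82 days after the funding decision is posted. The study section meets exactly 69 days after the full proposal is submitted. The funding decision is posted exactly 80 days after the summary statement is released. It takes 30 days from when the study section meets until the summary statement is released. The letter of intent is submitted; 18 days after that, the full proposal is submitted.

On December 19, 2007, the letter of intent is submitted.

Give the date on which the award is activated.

The letter of intent is submitted: Dec 19, 2007.
The full proposal is submitted: Dec 19, 2007 + 18 days = Jan 6, 2008.
The study section meets: Jan 6, 2008 + 69 days = Mar 15, 2008.
The summary statement is released: Mar 15, 2008 + 30 days = Apr 14, 2008.
The funding decision is posted: Apr 14, 2008 + 80 days = Jul 3, 2008.
The award is activated: Jul 3, 2008 + 82 days = Sep 23, 2008.

September 23, 2008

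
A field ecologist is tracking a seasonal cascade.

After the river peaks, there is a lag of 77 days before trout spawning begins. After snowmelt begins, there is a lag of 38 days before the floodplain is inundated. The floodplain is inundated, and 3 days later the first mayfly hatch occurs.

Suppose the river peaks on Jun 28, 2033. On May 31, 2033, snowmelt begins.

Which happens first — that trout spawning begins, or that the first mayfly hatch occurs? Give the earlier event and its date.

The first mayfly hatch occurs — Jul 11, 2033

The river peaks: Jun 28, 2033.
Trout spawning begins: Jun 28, 2033 + 77 days = Sep 13, 2033.
Snowmelt begins: May 31, 2033.
The floodplain is inundated: May 31, 2033 + 38 days = Jul 8, 2033.
The first mayfly hatch occurs: Jul 8, 2033 + 3 days = Jul 11, 2033.
Comparing: trout spawning begins on Sep 13, 2033 vs the first mayfly hatch occurs on Jul 11, 2033. Earlier: the first mayfly hatch occurs.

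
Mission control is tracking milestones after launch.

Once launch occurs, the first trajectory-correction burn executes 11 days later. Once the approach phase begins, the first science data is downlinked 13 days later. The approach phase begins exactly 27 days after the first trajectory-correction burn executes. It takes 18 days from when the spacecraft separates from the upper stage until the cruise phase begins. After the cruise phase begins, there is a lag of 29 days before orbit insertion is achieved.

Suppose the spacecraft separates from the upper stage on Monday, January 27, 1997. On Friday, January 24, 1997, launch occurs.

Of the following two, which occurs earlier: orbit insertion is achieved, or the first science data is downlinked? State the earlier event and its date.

The spacecraft separates from the upper stage: Jan 27, 1997.
The cruise phase begins: Jan 27, 1997 + 18 days = Feb 14, 1997.
Orbit insertion is achieved: Feb 14, 1997 + 29 days = Mar 15, 1997.
Launch occurs: Jan 24, 1997.
The first trajectory-correction burn executes: Jan 24, 1997 + 11 days = Feb 4, 1997.
The approach phase begins: Feb 4, 1997 + 27 days = Mar 3, 1997.
The first science data is downlinked: Mar 3, 1997 + 13 days = Mar 16, 1997.
Comparing: orbit insertion is achieved on Mar 15, 1997 vs the first science data is downlinked on Mar 16, 1997. Earlier: orbit insertion is achieved.

Orbit insertion is achieved — Saturday, March 15, 1997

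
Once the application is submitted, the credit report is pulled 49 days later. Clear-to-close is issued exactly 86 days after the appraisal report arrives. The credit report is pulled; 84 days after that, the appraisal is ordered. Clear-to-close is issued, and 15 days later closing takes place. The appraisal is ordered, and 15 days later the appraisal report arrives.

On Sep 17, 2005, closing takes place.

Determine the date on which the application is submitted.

Jan 11, 2005

Closing takes place: Sep 17, 2005.
Clear-to-close is issued: Sep 17, 2005 − 15 days = Sep 2, 2005.
The appraisal report arrives: Sep 2, 2005 − 86 days = Jun 8, 2005.
The appraisal is ordered: Jun 8, 2005 − 15 days = May 24, 2005.
The credit report is pulled: May 24, 2005 − 84 days = Mar 1, 2005.
The application is submitted: Mar 1, 2005 − 49 days = Jan 11, 2005.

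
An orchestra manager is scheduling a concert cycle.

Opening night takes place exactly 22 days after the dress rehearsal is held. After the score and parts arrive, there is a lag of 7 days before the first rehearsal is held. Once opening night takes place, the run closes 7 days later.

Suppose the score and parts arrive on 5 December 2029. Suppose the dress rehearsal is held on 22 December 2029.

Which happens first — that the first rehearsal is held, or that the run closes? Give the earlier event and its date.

The first rehearsal is held — 12 December 2029

The score and parts arrive: Dec 5, 2029.
The first rehearsal is held: Dec 5, 2029 + 7 days = Dec 12, 2029.
The dress rehearsal is held: Dec 22, 2029.
Opening night takes place: Dec 22, 2029 + 22 days = Jan 13, 2030.
The run closes: Jan 13, 2030 + 7 days = Jan 20, 2030.
Comparing: the first rehearsal is held on Dec 12, 2029 vs the run closes on Jan 20, 2030. Earlier: the first rehearsal is held.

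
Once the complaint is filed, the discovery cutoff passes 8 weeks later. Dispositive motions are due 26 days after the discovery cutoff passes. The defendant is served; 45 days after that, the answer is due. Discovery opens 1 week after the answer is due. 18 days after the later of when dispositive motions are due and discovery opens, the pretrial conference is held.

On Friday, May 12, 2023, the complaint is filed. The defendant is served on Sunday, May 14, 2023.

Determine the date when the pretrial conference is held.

The complaint is filed: May 12, 2023.
The discovery cutoff passes: May 12, 2023 + 8 weeks = Jul 7, 2023.
Dispositive motions are due: Jul 7, 2023 + 26 days = Aug 2, 2023.
The defendant is served: May 14, 2023.
The answer is due: May 14, 2023 + 45 days = Jun 28, 2023.
Discovery opens: Jun 28, 2023 + 1 week = Jul 5, 2023.
Both prerequisites met — dispositive motions are due (Aug 2, 2023), discovery opens (Jul 5, 2023); the later is Aug 2, 2023.
The pretrial conference is held: Aug 2, 2023 + 18 days = Aug 20, 2023.

Sunday, August 20, 2023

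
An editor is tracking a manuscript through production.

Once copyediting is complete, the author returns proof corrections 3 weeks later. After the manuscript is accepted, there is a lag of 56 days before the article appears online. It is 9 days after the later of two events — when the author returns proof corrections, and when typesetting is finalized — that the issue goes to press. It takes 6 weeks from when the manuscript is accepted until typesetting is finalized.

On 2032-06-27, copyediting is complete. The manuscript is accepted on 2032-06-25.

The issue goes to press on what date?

Copyediting is complete: Jun 27, 2032.
The author returns proof corrections: Jun 27, 2032 + 3 weeks = Jul 18, 2032.
The manuscript is accepted: Jun 25, 2032.
Typesetting is finalized: Jun 25, 2032 + 6 weeks = Aug 6, 2032.
Both prerequisites met — the author returns proof corrections (Jul 18, 2032), typesetting is finalized (Aug 6, 2032); the later is Aug 6, 2032.
The issue goes to press: Aug 6, 2032 + 9 days = Aug 15, 2032.

2032-08-15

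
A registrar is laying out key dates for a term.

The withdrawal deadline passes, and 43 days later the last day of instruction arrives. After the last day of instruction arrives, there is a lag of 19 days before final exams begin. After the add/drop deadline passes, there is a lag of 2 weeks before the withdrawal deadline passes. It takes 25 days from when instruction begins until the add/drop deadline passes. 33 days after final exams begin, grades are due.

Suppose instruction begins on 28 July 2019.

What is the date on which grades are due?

Instruction begins: Jul 28, 2019.
The add/drop deadline passes: Jul 28, 2019 + 25 days = Aug 22, 2019.
The withdrawal deadline passes: Aug 22, 2019 + 2 weeks = Sep 5, 2019.
The last day of instruction arrives: Sep 5, 2019 + 43 days = Oct 18, 2019.
Final exams begin: Oct 18, 2019 + 19 days = Nov 6, 2019.
Grades are due: Nov 6, 2019 + 33 days = Dec 9, 2019.

9 December 2019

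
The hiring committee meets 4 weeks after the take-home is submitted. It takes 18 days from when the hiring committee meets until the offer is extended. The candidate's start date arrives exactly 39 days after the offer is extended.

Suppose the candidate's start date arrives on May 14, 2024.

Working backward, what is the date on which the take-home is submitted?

February 19, 2024

The candidate's start date arrives: May 14, 2024.
The offer is extended: May 14, 2024 − 39 days = Apr 5, 2024.
The hiring committee meets: Apr 5, 2024 − 18 days = Mar 18, 2024.
The take-home is submitted: Mar 18, 2024 − 4 weeks = Feb 19, 2024.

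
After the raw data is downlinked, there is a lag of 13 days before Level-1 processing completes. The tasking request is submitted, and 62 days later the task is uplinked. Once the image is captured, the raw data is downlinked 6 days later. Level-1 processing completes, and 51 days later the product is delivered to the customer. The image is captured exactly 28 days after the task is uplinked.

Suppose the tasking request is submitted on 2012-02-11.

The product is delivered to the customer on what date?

2012-07-20

The tasking request is submitted: Feb 11, 2012.
The task is uplinked: Feb 11, 2012 + 62 days = Apr 13, 2012.
The image is captured: Apr 13, 2012 + 28 days = May 11, 2012.
The raw data is downlinked: May 11, 2012 + 6 days = May 17, 2012.
Level-1 processing completes: May 17, 2012 + 13 days = May 30, 2012.
The product is delivered to the customer: May 30, 2012 + 51 days = Jul 20, 2012.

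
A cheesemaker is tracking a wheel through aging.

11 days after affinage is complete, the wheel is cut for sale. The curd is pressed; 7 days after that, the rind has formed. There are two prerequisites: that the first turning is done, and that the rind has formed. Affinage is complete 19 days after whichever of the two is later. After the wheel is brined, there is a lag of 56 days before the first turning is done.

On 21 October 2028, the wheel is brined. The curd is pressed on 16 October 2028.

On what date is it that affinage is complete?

The wheel is brined: Oct 21, 2028.
The first turning is done: Oct 21, 2028 + 56 days = Dec 16, 2028.
The curd is pressed: Oct 16, 2028.
The rind has formed: Oct 16, 2028 + 7 days = Oct 23, 2028.
Both prerequisites met — the first turning is done (Dec 16, 2028), the rind has formed (Oct 23, 2028); the later is Dec 16, 2028.
Affinage is complete: Dec 16, 2028 + 19 days = Jan 4, 2029.

4 January 2029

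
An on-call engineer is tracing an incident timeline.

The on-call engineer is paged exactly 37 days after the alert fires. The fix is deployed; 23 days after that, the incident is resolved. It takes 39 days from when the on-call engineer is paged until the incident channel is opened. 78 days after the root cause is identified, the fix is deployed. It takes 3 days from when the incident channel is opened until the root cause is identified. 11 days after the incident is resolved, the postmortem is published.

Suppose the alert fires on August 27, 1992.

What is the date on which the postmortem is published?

March 6, 1993

The alert fires: Aug 27, 1992.
The on-call engineer is paged: Aug 27, 1992 + 37 days = Oct 3, 1992.
The incident channel is opened: Oct 3, 1992 + 39 days = Nov 11, 1992.
The root cause is identified: Nov 11, 1992 + 3 days = Nov 14, 1992.
The fix is deployed: Nov 14, 1992 + 78 days = Jan 31, 1993.
The incident is resolved: Jan 31, 1993 + 23 days = Feb 23, 1993.
The postmortem is published: Feb 23, 1993 + 11 days = Mar 6, 1993.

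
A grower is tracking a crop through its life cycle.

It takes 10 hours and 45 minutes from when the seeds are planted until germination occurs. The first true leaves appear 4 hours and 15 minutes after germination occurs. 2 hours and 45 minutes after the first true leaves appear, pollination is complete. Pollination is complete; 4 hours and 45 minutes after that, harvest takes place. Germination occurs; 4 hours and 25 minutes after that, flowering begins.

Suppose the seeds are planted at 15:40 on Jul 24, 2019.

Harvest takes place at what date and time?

The seeds are planted: 15:40 Jul 24, 2019.
Germination occurs: 15:40 Jul 24, 2019 + 10h45m = 02:25 Jul 25, 2019.
The first true leaves appear: 02:25 Jul 25, 2019 + 4h15m = 06:40 Jul 25, 2019.
Pollination is complete: 06:40 Jul 25, 2019 + 2h45m = 09:25 Jul 25, 2019.
Harvest takes place: 09:25 Jul 25, 2019 + 4h45m = 14:10 Jul 25, 2019.

14:10 on Jul 25, 2019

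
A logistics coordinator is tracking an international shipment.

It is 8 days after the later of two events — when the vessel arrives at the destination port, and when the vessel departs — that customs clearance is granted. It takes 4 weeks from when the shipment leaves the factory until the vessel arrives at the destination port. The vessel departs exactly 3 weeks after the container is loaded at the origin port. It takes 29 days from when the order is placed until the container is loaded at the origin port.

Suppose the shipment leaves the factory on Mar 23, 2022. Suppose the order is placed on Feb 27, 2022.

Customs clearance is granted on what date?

The shipment leaves the factory: Mar 23, 2022.
The vessel arrives at the destination port: Mar 23, 2022 + 4 weeks = Apr 20, 2022.
The order is placed: Feb 27, 2022.
The container is loaded at the origin port: Feb 27, 2022 + 29 days = Mar 28, 2022.
The vessel departs: Mar 28, 2022 + 3 weeks = Apr 18, 2022.
Both prerequisites met — the vessel arrives at the destination port (Apr 20, 2022), the vessel departs (Apr 18, 2022); the later is Apr 20, 2022.
Customs clearance is granted: Apr 20, 2022 + 8 days = Apr 28, 2022.

Apr 28, 2022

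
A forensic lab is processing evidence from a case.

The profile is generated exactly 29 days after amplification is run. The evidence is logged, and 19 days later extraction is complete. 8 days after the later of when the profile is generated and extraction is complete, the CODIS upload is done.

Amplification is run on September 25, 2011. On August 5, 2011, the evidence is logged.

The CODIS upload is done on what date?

November 1, 2011

Amplification is run: Sep 25, 2011.
The profile is generated: Sep 25, 2011 + 29 days = Oct 24, 2011.
The evidence is logged: Aug 5, 2011.
Extraction is complete: Aug 5, 2011 + 19 days = Aug 24, 2011.
Both prerequisites met — the profile is generated (Oct 24, 2011), extraction is complete (Aug 24, 2011); the later is Oct 24, 2011.
The CODIS upload is done: Oct 24, 2011 + 8 days = Nov 1, 2011.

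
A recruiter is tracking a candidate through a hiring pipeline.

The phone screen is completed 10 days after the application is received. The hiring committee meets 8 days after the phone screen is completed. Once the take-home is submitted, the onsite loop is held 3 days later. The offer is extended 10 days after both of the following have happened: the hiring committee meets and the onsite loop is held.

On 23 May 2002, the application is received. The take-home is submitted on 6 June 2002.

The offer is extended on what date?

The application is received: May 23, 2002.
The phone screen is completed: May 23, 2002 + 10 days = Jun 2, 2002.
The hiring committee meets: Jun 2, 2002 + 8 days = Jun 10, 2002.
The take-home is submitted: Jun 6, 2002.
The onsite loop is held: Jun 6, 2002 + 3 days = Jun 9, 2002.
Both prerequisites met — the hiring committee meets (Jun 10, 2002), the onsite loop is held (Jun 9, 2002); the later is Jun 10, 2002.
The offer is extended: Jun 10, 2002 + 10 days = Jun 20, 2002.

20 June 2002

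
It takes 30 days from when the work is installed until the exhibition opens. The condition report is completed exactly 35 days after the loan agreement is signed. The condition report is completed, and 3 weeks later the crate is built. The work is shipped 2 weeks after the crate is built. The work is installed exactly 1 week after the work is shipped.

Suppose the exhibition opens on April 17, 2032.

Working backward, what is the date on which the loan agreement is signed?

January 1, 2032

The exhibition opens: Apr 17, 2032.
The work is installed: Apr 17, 2032 − 30 days = Mar 18, 2032.
The work is shipped: Mar 18, 2032 − 1 week = Mar 11, 2032.
The crate is built: Mar 11, 2032 − 2 weeks = Feb 26, 2032.
The condition report is completed: Feb 26, 2032 − 3 weeks = Feb 5, 2032.
The loan agreement is signed: Feb 5, 2032 − 35 days = Jan 1, 2032.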